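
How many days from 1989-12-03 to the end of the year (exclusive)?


Day of year: 337 of 365
Remaining = 365 - 337

28 days


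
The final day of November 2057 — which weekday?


November 2057 has 30 days
Anchor: Jan 1, 2057. With p = 2057 - 1 = 2056: (p + p//4 - p//100 + p//400) mod 7 = (2056 + 514 - 20 + 5) mod 7 = 2555 mod 7 = 0 -> Monday (Mon=0 ... Sun=6)
Days before November (Jan-Oct): 304; November 1 index = (0 + 304) mod 7 = 3 -> Thursday
Last day offset: 30 - 1 = 29 days
Weekday index = (3 + 29) mod 7 = 4

Friday, November 30


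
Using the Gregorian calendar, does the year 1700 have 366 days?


Gregorian leap year rule: divisible by 4, but not by 100, unless also by 400.
1700 is divisible by 100 but not 400 -> not a leap year

No


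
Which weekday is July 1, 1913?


Target: July 1, 1913
Anchor: Jan 1, 1913. With p = 1913 - 1 = 1912: (p + p//4 - p//100 + p//400) mod 7 = (1912 + 478 - 19 + 4) mod 7 = 2375 mod 7 = 2 -> Wednesday (Mon=0 ... Sun=6)
Days before July (Jan-Jun): 181 days
Weekday index = (2 + 181) mod 7 = 1

Tuesday


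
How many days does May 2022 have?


May 2022

31 days


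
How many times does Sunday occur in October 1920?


October 1920 has 31 days
Anchor: Jan 1, 1920. With p = 1920 - 1 = 1919: (p + p//4 - p//100 + p//400) mod 7 = (1919 + 479 - 19 + 4) mod 7 = 2383 mod 7 = 3 -> Thursday (Mon=0 ... Sun=6)
Days before October (Jan-Sep): 274; October 1 index = (3 + 274) mod 7 = 4 -> Friday
First Sunday is October 3
Sundays: 3, 10, 17, 24, 31

5 Sundays


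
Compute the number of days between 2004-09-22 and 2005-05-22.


From 2004-09-22 to 2005-05-22
2004-09-22: days before September = 31 + 29 + 31 + 30 + 31 + 30 + 31 + 31 = 244 (2004 is a leap year); day of year = 244 + 22 = 266
2005-05-22: days before May = 31 + 28 + 31 + 30 = 120 (2005 is not a leap year); day of year = 120 + 22 = 142
Rest of 2004: 366 - 266 = 100
Total = 100 + 142 = 242

242 days


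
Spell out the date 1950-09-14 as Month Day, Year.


ISO 1950-09-14 parses as year=1950, month=09, day=14
Month 9 -> September

September 14, 1950


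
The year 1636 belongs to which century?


Century = (year - 1) // 100 + 1
= (1636 - 1) // 100 + 1
= 1635 // 100 + 1
= 16 + 1

17th century


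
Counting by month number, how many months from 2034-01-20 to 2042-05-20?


From January 2034 to May 2042
8 years * 12 = 96 months, plus 4 months = 100

100 months


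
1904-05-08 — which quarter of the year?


Month: May (month 5)
Q1: Jan-Mar, Q2: Apr-Jun, Q3: Jul-Sep, Q4: Oct-Dec

Q2


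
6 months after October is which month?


October is month 10
10 + 6 = 16; wrap: 16 - 12 = 4

April


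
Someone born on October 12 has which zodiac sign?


Date: October 12
Conventional tropical zodiac dates: Libra from September 23 onward; Scorpio starts October 23
October 12 falls within the Libra range

Libra


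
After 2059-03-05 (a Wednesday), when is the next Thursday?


Current: Wednesday
Target: Thursday
Days ahead: 1

Next Thursday: 2059-03-06


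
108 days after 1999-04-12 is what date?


Start: 1999-04-12, add 108 days
April 1999 has 30 days: 30 - 12 = 18 days to April 30 -> 90 left
May 1999 has 31 days -> 59 left
June 1999 has 30 days -> 29 left
July 1999: 29 <= 31 -> lands on July 29

Result: 1999-07-29


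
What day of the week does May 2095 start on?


Target: May 1, 2095
Anchor: Jan 1, 2095. With p = 2095 - 1 = 2094: (p + p//4 - p//100 + p//400) mod 7 = (2094 + 523 - 20 + 5) mod 7 = 2602 mod 7 = 5 -> Saturday (Mon=0 ... Sun=6)
Days before May (Jan-Apr): 120 days
Weekday index = (5 + 120) mod 7 = 6

Sunday


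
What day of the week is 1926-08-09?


Date: August 9, 1926
Anchor: Jan 1, 1926. With p = 1926 - 1 = 1925: (p + p//4 - p//100 + p//400) mod 7 = (1925 + 481 - 19 + 4) mod 7 = 2391 mod 7 = 4 -> Friday (Mon=0 ... Sun=6)
Days before August (Jan-Jul): 212; offset = 212 + 9 - 1 = 220
Weekday index = (4 + 220) mod 7 = 0

Day of the week: Monday


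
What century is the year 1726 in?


Century = (year - 1) // 100 + 1
= (1726 - 1) // 100 + 1
= 1725 // 100 + 1
= 17 + 1

18th century


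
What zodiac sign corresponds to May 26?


Date: May 26
Conventional tropical zodiac dates: Gemini from May 21 onward; Cancer starts June 21
May 26 falls within the Gemini range

Gemini


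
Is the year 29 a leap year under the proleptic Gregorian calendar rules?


Gregorian leap year rule: divisible by 4, but not by 100, unless also by 400.
29 is not divisible by 4 -> not a leap year

No


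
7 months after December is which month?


December is month 12
12 + 7 = 19; wrap: 19 - 12 = 7

July


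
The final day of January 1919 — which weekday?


January 1919 has 31 days
Anchor: Jan 1, 1919. With p = 1919 - 1 = 1918: (p + p//4 - p//100 + p//400) mod 7 = (1918 + 479 - 19 + 4) mod 7 = 2382 mod 7 = 2 -> Wednesday (Mon=0 ... Sun=6)
January 1 is the anchor itself -> Wednesday
Last day offset: 31 - 1 = 30 days
Weekday index = (2 + 30) mod 7 = 4

Friday, January 31


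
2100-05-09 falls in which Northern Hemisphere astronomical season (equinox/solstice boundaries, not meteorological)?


Date: May 9
Astronomical Spring (approx.; exact equinox/solstice day varies by year): March 20 to June 20
May 9 falls within the Spring window

Spring


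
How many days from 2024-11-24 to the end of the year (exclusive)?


Day of year: 329 of 366
Remaining = 366 - 329

37 days


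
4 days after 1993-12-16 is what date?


Start: 1993-12-16, add 4 days
December 1993 has 31 days; 16 + 4 = 20 stays within December

Result: 1993-12-20


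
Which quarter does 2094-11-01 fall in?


Month: November (month 11)
Q1: Jan-Mar, Q2: Apr-Jun, Q3: Jul-Sep, Q4: Oct-Dec

Q4


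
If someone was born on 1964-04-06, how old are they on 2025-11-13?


Birth: 1964-04-06
Reference: 2025-11-13
Year difference: 2025 - 1964 = 61

61 years old


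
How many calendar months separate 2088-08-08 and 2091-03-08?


From August 2088 to March 2091
3 years * 12 = 36 months, minus 5 months = 31

31 months


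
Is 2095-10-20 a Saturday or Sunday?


Anchor: Jan 1, 2095. With p = 2095 - 1 = 2094: (p + p//4 - p//100 + p//400) mod 7 = (2094 + 523 - 20 + 5) mod 7 = 2602 mod 7 = 5 -> Saturday (Mon=0 ... Sun=6)
Day of year: 293; offset = 292
Weekday index = (5 + 292) mod 7 = 3 -> Thursday
Weekend days: Saturday, Sunday

No


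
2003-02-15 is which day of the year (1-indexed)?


Date: February 15, 2003
Days in months 1 through 1: 31
Plus 15 days in February

Day of year: 46


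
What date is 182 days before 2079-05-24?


Start: 2079-05-24, subtract 182 days
Back 24 days from May 24 reaches April 30, 2079 -> 158 left
April 2079 has 30 days -> back to March 31, 2079 -> 128 left
March 2079 has 31 days -> back to February 28, 2079 -> 97 left
February 2079 has 28 days -> back to January 31, 2079 -> 69 left
January 2079 has 31 days -> back to December 31, 2078 -> 38 left
December 2078 has 31 days -> back to November 30, 2078 -> 7 left
November 2078: 30 - 7 = 23 -> lands on November 23

Result: 2078-11-23


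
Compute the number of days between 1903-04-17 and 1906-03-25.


From 1903-04-17 to 1906-03-25
1903-04-17: days before April = 31 + 28 + 31 = 90 (1903 is not a leap year); day of year = 90 + 17 = 107
1906-03-25: days before March = 31 + 28 = 59 (1906 is not a leap year); day of year = 59 + 25 = 84
Rest of 1903: 365 - 107 = 258
Full years 1904 (366), 1905 (365): 731
Total = 258 + 731 + 84 = 1073

1073 days


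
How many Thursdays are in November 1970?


November 1970 has 30 days
Anchor: Jan 1, 1970. With p = 1970 - 1 = 1969: (p + p//4 - p//100 + p//400) mod 7 = (1969 + 492 - 19 + 4) mod 7 = 2446 mod 7 = 3 -> Thursday (Mon=0 ... Sun=6)
Days before November (Jan-Oct): 304; November 1 index = (3 + 304) mod 7 = 6 -> Sunday
First Thursday is November 5
Thursdays: 5, 12, 19, 26

4 Thursdays


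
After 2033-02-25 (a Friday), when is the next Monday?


Current: Friday
Target: Monday
Days ahead: 3

Next Monday: 2033-02-28


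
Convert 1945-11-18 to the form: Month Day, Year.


ISO 1945-11-18 parses as year=1945, month=11, day=18
Month 11 -> November

November 18, 1945


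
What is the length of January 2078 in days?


January 2078

31 days


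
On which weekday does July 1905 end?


July 1905 has 31 days
Anchor: Jan 1, 1905. With p = 1905 - 1 = 1904: (p + p//4 - p//100 + p//400) mod 7 = (1904 + 476 - 19 + 4) mod 7 = 2365 mod 7 = 6 -> Sunday (Mon=0 ... Sun=6)
Days before July (Jan-Jun): 181; July 1 index = (6 + 181) mod 7 = 5 -> Saturday
Last day offset: 31 - 1 = 30 days
Weekday index = (5 + 30) mod 7 = 0

Monday, July 31


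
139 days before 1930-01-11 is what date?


Start: 1930-01-11, subtract 139 days
Back 11 days from January 11 reaches December 31, 1929 -> 128 left
December 1929 has 31 days -> back to November 30, 1929 -> 97 left
November 1929 has 30 days -> back to October 31, 1929 -> 67 left
October 1929 has 31 days -> back to September 30, 1929 -> 36 left
September 1929 has 30 days -> back to August 31, 1929 -> 6 left
August 1929: 31 - 6 = 25 -> lands on August 25

Result: 1929-08-25


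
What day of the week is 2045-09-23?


Date: September 23, 2045
Anchor: Jan 1, 2045. With p = 2045 - 1 = 2044: (p + p//4 - p//100 + p//400) mod 7 = (2044 + 511 - 20 + 5) mod 7 = 2540 mod 7 = 6 -> Sunday (Mon=0 ... Sun=6)
Days before September (Jan-Aug): 243; offset = 243 + 23 - 1 = 265
Weekday index = (6 + 265) mod 7 = 5

Day of the week: Saturday


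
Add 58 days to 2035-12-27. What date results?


Start: 2035-12-27, add 58 days
December 2035 has 31 days: 31 - 27 = 4 days to December 31 -> 54 left
January 2036 has 31 days -> 23 left
February 2036: 23 <= 29 -> lands on February 23

Result: 2036-02-23


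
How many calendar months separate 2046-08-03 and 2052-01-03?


From August 2046 to January 2052
6 years * 12 = 72 months, minus 7 months = 65

65 months


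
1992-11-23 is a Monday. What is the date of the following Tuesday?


Current: Monday
Target: Tuesday
Days ahead: 1

Next Tuesday: 1992-11-24


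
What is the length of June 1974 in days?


June 1974

30 days


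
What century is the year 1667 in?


Century = (year - 1) // 100 + 1
= (1667 - 1) // 100 + 1
= 1666 // 100 + 1
= 16 + 1

17th century


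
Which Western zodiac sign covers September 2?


Date: September 2
Conventional tropical zodiac dates: Virgo from August 23 onward; Libra starts September 23
September 2 falls within the Virgo range

Virgo


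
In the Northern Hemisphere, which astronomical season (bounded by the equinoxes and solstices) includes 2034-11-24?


Date: November 24
Astronomical Autumn (approx.; exact equinox/solstice day varies by year): September 22 to December 20
November 24 falls within the Autumn window

Autumn


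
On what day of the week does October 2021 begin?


Target: October 1, 2021
Anchor: Jan 1, 2021. With p = 2021 - 1 = 2020: (p + p//4 - p//100 + p//400) mod 7 = (2020 + 505 - 20 + 5) mod 7 = 2510 mod 7 = 4 -> Friday (Mon=0 ... Sun=6)
Days before October (Jan-Sep): 273 days
Weekday index = (4 + 273) mod 7 = 4

Friday


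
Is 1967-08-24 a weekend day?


Anchor: Jan 1, 1967. With p = 1967 - 1 = 1966: (p + p//4 - p//100 + p//400) mod 7 = (1966 + 491 - 19 + 4) mod 7 = 2442 mod 7 = 6 -> Sunday (Mon=0 ... Sun=6)
Day of year: 236; offset = 235
Weekday index = (6 + 235) mod 7 = 3 -> Thursday
Weekend days: Saturday, Sunday

No


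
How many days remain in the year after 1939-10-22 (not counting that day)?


Day of year: 295 of 365
Remaining = 365 - 295

70 days


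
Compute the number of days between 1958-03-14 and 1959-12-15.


From 1958-03-14 to 1959-12-15
1958-03-14: days before March = 31 + 28 = 59 (1958 is not a leap year); day of year = 59 + 14 = 73
1959-12-15: days before December = 31 + 28 + 31 + 30 + 31 + 30 + 31 + 31 + 30 + 31 + 30 = 334 (1959 is not a leap year); day of year = 334 + 15 = 349
Rest of 1958: 365 - 73 = 292
Total = 292 + 349 = 641

641 days


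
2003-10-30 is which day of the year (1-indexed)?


Date: October 30, 2003
Days in months 1 through 9: 273
Plus 30 days in October

Day of year: 303


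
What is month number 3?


Month 3 of 12

March


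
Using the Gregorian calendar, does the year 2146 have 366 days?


Gregorian leap year rule: divisible by 4, but not by 100, unless also by 400.
2146 is not divisible by 4 -> not a leap year

No


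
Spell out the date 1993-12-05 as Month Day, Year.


ISO 1993-12-05 parses as year=1993, month=12, day=05
Month 12 -> December

December 5, 1993


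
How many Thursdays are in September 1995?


September 1995 has 30 days
Anchor: Jan 1, 1995. With p = 1995 - 1 = 1994: (p + p//4 - p//100 + p//400) mod 7 = (1994 + 498 - 19 + 4) mod 7 = 2477 mod 7 = 6 -> Sunday (Mon=0 ... Sun=6)
Days before September (Jan-Aug): 243; September 1 index = (6 + 243) mod 7 = 4 -> Friday
First Thursday is September 7
Thursdays: 7, 14, 21, 28

4 Thursdays


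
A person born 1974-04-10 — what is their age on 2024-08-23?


Birth: 1974-04-10
Reference: 2024-08-23
Year difference: 2024 - 1974 = 50

50 years old


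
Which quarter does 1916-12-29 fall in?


Month: December (month 12)
Q1: Jan-Mar, Q2: Apr-Jun, Q3: Jul-Sep, Q4: Oct-Dec

Q4


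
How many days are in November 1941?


November 1941

30 days


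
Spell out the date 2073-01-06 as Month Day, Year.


ISO 2073-01-06 parses as year=2073, month=01, day=06
Month 1 -> January

January 6, 2073


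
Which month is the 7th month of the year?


Month 7 of 12

July


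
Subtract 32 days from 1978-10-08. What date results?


Start: 1978-10-08, subtract 32 days
Back 8 days from October 8 reaches September 30, 1978 -> 24 left
September 1978: 30 - 24 = 6 -> lands on September 6

Result: 1978-09-06


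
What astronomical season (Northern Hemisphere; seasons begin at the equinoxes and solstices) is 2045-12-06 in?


Date: December 6
Astronomical Autumn (approx.; exact equinox/solstice day varies by year): September 22 to December 20
December 6 falls within the Autumn window

Autumn


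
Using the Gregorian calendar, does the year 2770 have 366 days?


Gregorian leap year rule: divisible by 4, but not by 100, unless also by 400.
2770 is not divisible by 4 -> not a leap year

No


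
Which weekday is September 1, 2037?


Target: September 1, 2037
Anchor: Jan 1, 2037. With p = 2037 - 1 = 2036: (p + p//4 - p//100 + p//400) mod 7 = (2036 + 509 - 20 + 5) mod 7 = 2530 mod 7 = 3 -> Thursday (Mon=0 ... Sun=6)
Days before September (Jan-Aug): 243 days
Weekday index = (3 + 243) mod 7 = 1

Tuesday


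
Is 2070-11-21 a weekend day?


Anchor: Jan 1, 2070. With p = 2070 - 1 = 2069: (p + p//4 - p//100 + p//400) mod 7 = (2069 + 517 - 20 + 5) mod 7 = 2571 mod 7 = 2 -> Wednesday (Mon=0 ... Sun=6)
Day of year: 325; offset = 324
Weekday index = (2 + 324) mod 7 = 4 -> Friday
Weekend days: Saturday, Sunday

No


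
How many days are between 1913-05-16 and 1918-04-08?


From 1913-05-16 to 1918-04-08
1913-05-16: days before May = 31 + 28 + 31 + 30 = 120 (1913 is not a leap year); day of year = 120 + 16 = 136
1918-04-08: days before April = 31 + 28 + 31 = 90 (1918 is not a leap year); day of year = 90 + 8 = 98
Rest of 1913: 365 - 136 = 229
Full years 1914 (365), 1915 (365), 1916 (366), 1917 (365): 1461
Total = 229 + 1461 + 98 = 1788

1788 days


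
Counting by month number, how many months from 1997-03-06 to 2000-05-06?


From March 1997 to May 2000
3 years * 12 = 36 months, plus 2 months = 38

38 months


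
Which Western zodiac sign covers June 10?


Date: June 10
Conventional tropical zodiac dates: Gemini from May 21 onward; Cancer starts June 21
June 10 falls within the Gemini range

Gemini


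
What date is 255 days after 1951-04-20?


Start: 1951-04-20, add 255 days
April 1951 has 30 days: 30 - 20 = 10 days to April 30 -> 245 left
May 1951 has 31 days -> 214 left
June 1951 has 30 days -> 184 left
July 1951 has 31 days -> 153 left
August 1951 has 31 days -> 122 left
September 1951 has 30 days -> 92 left
October 1951 has 31 days -> 61 left
November 1951 has 30 days -> 31 left
December 1951: 31 <= 31 -> lands on December 31

Result: 1951-12-31


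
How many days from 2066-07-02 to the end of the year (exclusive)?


Day of year: 183 of 365
Remaining = 365 - 183

182 days


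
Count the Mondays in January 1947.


January 1947 has 31 days
Anchor: Jan 1, 1947. With p = 1947 - 1 = 1946: (p + p//4 - p//100 + p//400) mod 7 = (1946 + 486 - 19 + 4) mod 7 = 2417 mod 7 = 2 -> Wednesday (Mon=0 ... Sun=6)
January 1 is the anchor itself -> Wednesday
First Monday is January 6
Mondays: 6, 13, 20, 27

4 Mondays


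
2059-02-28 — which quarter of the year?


Month: February (month 2)
Q1: Jan-Mar, Q2: Apr-Jun, Q3: Jul-Sep, Q4: Oct-Dec

Q1


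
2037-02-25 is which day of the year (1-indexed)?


Date: February 25, 2037
Days in months 1 through 1: 31
Plus 25 days in February

Day of year: 56


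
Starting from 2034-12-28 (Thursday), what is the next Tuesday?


Current: Thursday
Target: Tuesday
Days ahead: 5

Next Tuesday: 2035-01-02


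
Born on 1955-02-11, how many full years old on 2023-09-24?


Birth: 1955-02-11
Reference: 2023-09-24
Year difference: 2023 - 1955 = 68

68 years old


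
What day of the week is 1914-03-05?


Date: March 5, 1914
Anchor: Jan 1, 1914. With p = 1914 - 1 = 1913: (p + p//4 - p//100 + p//400) mod 7 = (1913 + 478 - 19 + 4) mod 7 = 2376 mod 7 = 3 -> Thursday (Mon=0 ... Sun=6)
Days before March (Jan-Feb): 59; offset = 59 + 5 - 1 = 63
Weekday index = (3 + 63) mod 7 = 3

Day of the week: Thursday


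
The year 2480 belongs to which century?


Century = (year - 1) // 100 + 1
= (2480 - 1) // 100 + 1
= 2479 // 100 + 1
= 24 + 1

25th century


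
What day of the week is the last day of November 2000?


November 2000 has 30 days
Anchor: Jan 1, 2000. With p = 2000 - 1 = 1999: (p + p//4 - p//100 + p//400) mod 7 = (1999 + 499 - 19 + 4) mod 7 = 2483 mod 7 = 5 -> Saturday (Mon=0 ... Sun=6)
Days before November (Jan-Oct): 305; November 1 index = (5 + 305) mod 7 = 2 -> Wednesday
Last day offset: 30 - 1 = 29 days
Weekday index = (2 + 29) mod 7 = 3

Thursday, November 30


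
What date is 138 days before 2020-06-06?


Start: 2020-06-06, subtract 138 days
Back 6 days from June 6 reaches May 31, 2020 -> 132 left
May 2020 has 31 days -> back to April 30, 2020 -> 101 left
April 2020 has 30 days -> back to March 31, 2020 -> 71 left
March 2020 has 31 days -> back to February 29, 2020 -> 40 left
February 2020 has 29 days -> back to January 31, 2020 -> 11 left
January 2020: 31 - 11 = 20 -> lands on January 20

Result: 2020-01-20


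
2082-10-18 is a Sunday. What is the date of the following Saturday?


Current: Sunday
Target: Saturday
Days ahead: 6

Next Saturday: 2082-10-24


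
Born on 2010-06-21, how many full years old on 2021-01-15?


Birth: 2010-06-21
Reference: 2021-01-15
Year difference: 2021 - 2010 = 11
Birthday not yet reached in 2021, subtract 1

10 years old


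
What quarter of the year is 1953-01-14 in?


Month: January (month 1)
Q1: Jan-Mar, Q2: Apr-Jun, Q3: Jul-Sep, Q4: Oct-Dec

Q1


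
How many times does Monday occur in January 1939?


January 1939 has 31 days
Anchor: Jan 1, 1939. With p = 1939 - 1 = 1938: (p + p//4 - p//100 + p//400) mod 7 = (1938 + 484 - 19 + 4) mod 7 = 2407 mod 7 = 6 -> Sunday (Mon=0 ... Sun=6)
January 1 is the anchor itself -> Sunday
First Monday is January 2
Mondays: 2, 9, 16, 23, 30

5 Mondays


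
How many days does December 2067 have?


December 2067

31 days


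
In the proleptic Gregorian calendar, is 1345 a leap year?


Gregorian leap year rule: divisible by 4, but not by 100, unless also by 400.
1345 is not divisible by 4 -> not a leap year

No


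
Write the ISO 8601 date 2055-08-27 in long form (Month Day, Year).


ISO 2055-08-27 parses as year=2055, month=08, day=27
Month 8 -> August

August 27, 2055


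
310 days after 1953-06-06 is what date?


Start: 1953-06-06, add 310 days
June 1953 has 30 days: 30 - 6 = 24 days to June 30 -> 286 left
July 1953 has 31 days -> 255 left
August 1953 has 31 days -> 224 left
September 1953 has 30 days -> 194 left
October 1953 has 31 days -> 163 left
November 1953 has 30 days -> 133 left
December 1953 has 31 days -> 102 left
January 1954 has 31 days -> 71 left
February 1954 has 28 days -> 43 left
March 1954 has 31 days -> 12 left
April 1954: 12 <= 30 -> lands on April 12

Result: 1954-04-12


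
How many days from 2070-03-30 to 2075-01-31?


From 2070-03-30 to 2075-01-31
2070-03-30: days before March = 31 + 28 = 59 (2070 is not a leap year); day of year = 59 + 30 = 89
2075-01-31: day of year = 31
Rest of 2070: 365 - 89 = 276
Full years 2071 (365), 2072 (366), 2073 (365), 2074 (365): 1461
Total = 276 + 1461 + 31 = 1768

1768 days


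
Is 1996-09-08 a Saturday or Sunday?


Anchor: Jan 1, 1996. With p = 1996 - 1 = 1995: (p + p//4 - p//100 + p//400) mod 7 = (1995 + 498 - 19 + 4) mod 7 = 2478 mod 7 = 0 -> Monday (Mon=0 ... Sun=6)
Day of year: 252; offset = 251
Weekday index = (0 + 251) mod 7 = 6 -> Sunday
Weekend days: Saturday, Sunday

Yes


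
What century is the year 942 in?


Century = (year - 1) // 100 + 1
= (942 - 1) // 100 + 1
= 941 // 100 + 1
= 9 + 1

10th century


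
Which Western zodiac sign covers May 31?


Date: May 31
Conventional tropical zodiac dates: Gemini from May 21 onward; Cancer starts June 21
May 31 falls within the Gemini range

Gemini


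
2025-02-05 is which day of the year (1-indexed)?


Date: February 5, 2025
Days in months 1 through 1: 31
Plus 5 days in February

Day of year: 36


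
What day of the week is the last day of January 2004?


January 2004 has 31 days
Anchor: Jan 1, 2004. With p = 2004 - 1 = 2003: (p + p//4 - p//100 + p//400) mod 7 = (2003 + 500 - 20 + 5) mod 7 = 2488 mod 7 = 3 -> Thursday (Mon=0 ... Sun=6)
January 1 is the anchor itself -> Thursday
Last day offset: 31 - 1 = 30 days
Weekday index = (3 + 30) mod 7 = 5

Saturday, January 31


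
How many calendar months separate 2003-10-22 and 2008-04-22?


From October 2003 to April 2008
5 years * 12 = 60 months, minus 6 months = 54

54 months


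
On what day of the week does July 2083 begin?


Target: July 1, 2083
Anchor: Jan 1, 2083. With p = 2083 - 1 = 2082: (p + p//4 - p//100 + p//400) mod 7 = (2082 + 520 - 20 + 5) mod 7 = 2587 mod 7 = 4 -> Friday (Mon=0 ... Sun=6)
Days before July (Jan-Jun): 181 days
Weekday index = (4 + 181) mod 7 = 3

Thursday


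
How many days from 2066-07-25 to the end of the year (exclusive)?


Day of year: 206 of 365
Remaining = 365 - 206

159 days


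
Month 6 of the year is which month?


Month 6 of 12

June


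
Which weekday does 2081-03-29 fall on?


Date: March 29, 2081
Anchor: Jan 1, 2081. With p = 2081 - 1 = 2080: (p + p//4 - p//100 + p//400) mod 7 = (2080 + 520 - 20 + 5) mod 7 = 2585 mod 7 = 2 -> Wednesday (Mon=0 ... Sun=6)
Days before March (Jan-Feb): 59; offset = 59 + 29 - 1 = 87
Weekday index = (2 + 87) mod 7 = 5

Day of the week: Saturday


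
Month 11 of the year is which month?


Month 11 of 12

November


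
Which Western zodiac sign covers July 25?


Date: July 25
Conventional tropical zodiac dates: Leo from July 23 onward; Virgo starts August 23
July 25 falls within the Leo range

Leo


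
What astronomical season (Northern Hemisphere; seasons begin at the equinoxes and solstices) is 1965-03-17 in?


Date: March 17
Astronomical Winter (approx.; exact equinox/solstice day varies by year): December 21 to March 19
March 17 falls within the Winter window

Winter


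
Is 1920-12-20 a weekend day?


Anchor: Jan 1, 1920. With p = 1920 - 1 = 1919: (p + p//4 - p//100 + p//400) mod 7 = (1919 + 479 - 19 + 4) mod 7 = 2383 mod 7 = 3 -> Thursday (Mon=0 ... Sun=6)
Day of year: 355; offset = 354
Weekday index = (3 + 354) mod 7 = 0 -> Monday
Weekend days: Saturday, Sunday

No


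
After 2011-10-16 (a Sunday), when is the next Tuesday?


Current: Sunday
Target: Tuesday
Days ahead: 2

Next Tuesday: 2011-10-18


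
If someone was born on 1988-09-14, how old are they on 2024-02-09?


Birth: 1988-09-14
Reference: 2024-02-09
Year difference: 2024 - 1988 = 36
Birthday not yet reached in 2024, subtract 1

35 years old


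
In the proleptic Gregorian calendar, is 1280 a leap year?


Gregorian leap year rule: divisible by 4, but not by 100, unless also by 400.
1280 is divisible by 4 but not 100 -> leap year

Yes


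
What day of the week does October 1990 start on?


Target: October 1, 1990
Anchor: Jan 1, 1990. With p = 1990 - 1 = 1989: (p + p//4 - p//100 + p//400) mod 7 = (1989 + 497 - 19 + 4) mod 7 = 2471 mod 7 = 0 -> Monday (Mon=0 ... Sun=6)
Days before October (Jan-Sep): 273 days
Weekday index = (0 + 273) mod 7 = 0

Monday


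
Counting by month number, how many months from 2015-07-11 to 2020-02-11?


From July 2015 to February 2020
5 years * 12 = 60 months, minus 5 months = 55

55 months


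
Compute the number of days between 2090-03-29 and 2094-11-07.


From 2090-03-29 to 2094-11-07
2090-03-29: days before March = 31 + 28 = 59 (2090 is not a leap year); day of year = 59 + 29 = 88
2094-11-07: days before November = 31 + 28 + 31 + 30 + 31 + 30 + 31 + 31 + 30 + 31 = 304 (2094 is not a leap year); day of year = 304 + 7 = 311
Rest of 2090: 365 - 88 = 277
Full years 2091 (365), 2092 (366), 2093 (365): 1096
Total = 277 + 1096 + 311 = 1684

1684 days


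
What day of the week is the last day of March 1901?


March 1901 has 31 days
Anchor: Jan 1, 1901. With p = 1901 - 1 = 1900: (p + p//4 - p//100 + p//400) mod 7 = (1900 + 475 - 19 + 4) mod 7 = 2360 mod 7 = 1 -> Tuesday (Mon=0 ... Sun=6)
Days before March (Jan-Feb): 59; March 1 index = (1 + 59) mod 7 = 4 -> Friday
Last day offset: 31 - 1 = 30 days
Weekday index = (4 + 30) mod 7 = 6

Sunday, March 31


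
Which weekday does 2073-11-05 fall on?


Date: November 5, 2073
Anchor: Jan 1, 2073. With p = 2073 - 1 = 2072: (p + p//4 - p//100 + p//400) mod 7 = (2072 + 518 - 20 + 5) mod 7 = 2575 mod 7 = 6 -> Sunday (Mon=0 ... Sun=6)
Days before November (Jan-Oct): 304; offset = 304 + 5 - 1 = 308
Weekday index = (6 + 308) mod 7 = 6

Day of the week: Sunday


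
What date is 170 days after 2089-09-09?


Start: 2089-09-09, add 170 days
September 2089 has 30 days: 30 - 9 = 21 days to September 30 -> 149 left
October 2089 has 31 days -> 118 left
November 2089 has 30 days -> 88 left
December 2089 has 31 days -> 57 left
January 2090 has 31 days -> 26 left
February 2090: 26 <= 28 -> lands on February 26

Result: 2090-02-26


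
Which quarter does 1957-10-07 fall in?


Month: October (month 10)
Q1: Jan-Mar, Q2: Apr-Jun, Q3: Jul-Sep, Q4: Oct-Dec

Q4


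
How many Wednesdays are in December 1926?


December 1926 has 31 days
Anchor: Jan 1, 1926. With p = 1926 - 1 = 1925: (p + p//4 - p//100 + p//400) mod 7 = (1925 + 481 - 19 + 4) mod 7 = 2391 mod 7 = 4 -> Friday (Mon=0 ... Sun=6)
Days before December (Jan-Nov): 334; December 1 index = (4 + 334) mod 7 = 2 -> Wednesday
First Wednesday is December 1
Wednesdays: 1, 8, 15, 22, 29

5 Wednesdays


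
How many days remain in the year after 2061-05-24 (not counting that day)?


Day of year: 144 of 365
Remaining = 365 - 144

221 days


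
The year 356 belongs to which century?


Century = (year - 1) // 100 + 1
= (356 - 1) // 100 + 1
= 355 // 100 + 1
= 3 + 1

4th century


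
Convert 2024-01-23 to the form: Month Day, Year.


ISO 2024-01-23 parses as year=2024, month=01, day=23
Month 1 -> January

January 23, 2024


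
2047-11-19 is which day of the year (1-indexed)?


Date: November 19, 2047
Days in months 1 through 10: 304
Plus 19 days in November

Day of year: 323


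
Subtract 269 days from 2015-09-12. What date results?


Start: 2015-09-12, subtract 269 days
Back 12 days from September 12 reaches August 31, 2015 -> 257 left
August 2015 has 31 days -> back to July 31, 2015 -> 226 left
July 2015 has 31 days -> back to June 30, 2015 -> 195 left
June 2015 has 30 days -> back to May 31, 2015 -> 165 left
May 2015 has 31 days -> back to April 30, 2015 -> 134 left
April 2015 has 30 days -> back to March 31, 2015 -> 104 left
March 2015 has 31 days -> back to February 28, 2015 -> 73 left
February 2015 has 28 days -> back to January 31, 2015 -> 45 left
January 2015 has 31 days -> back to December 31, 2014 -> 14 left
December 2014: 31 - 14 = 17 -> lands on December 17

Result: 2014-12-17


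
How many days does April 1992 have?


April 1992

30 days


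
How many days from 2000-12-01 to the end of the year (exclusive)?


Day of year: 336 of 366
Remaining = 366 - 336

30 days


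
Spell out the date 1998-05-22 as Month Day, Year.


ISO 1998-05-22 parses as year=1998, month=05, day=22
Month 5 -> May

May 22, 1998


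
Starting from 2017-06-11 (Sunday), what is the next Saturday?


Current: Sunday
Target: Saturday
Days ahead: 6

Next Saturday: 2017-06-17


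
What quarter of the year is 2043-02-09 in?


Month: February (month 2)
Q1: Jan-Mar, Q2: Apr-Jun, Q3: Jul-Sep, Q4: Oct-Dec

Q1


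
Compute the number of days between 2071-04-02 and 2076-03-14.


From 2071-04-02 to 2076-03-14
2071-04-02: days before April = 31 + 28 + 31 = 90 (2071 is not a leap year); day of year = 90 + 2 = 92
2076-03-14: days before March = 31 + 29 = 60 (2076 is a leap year); day of year = 60 + 14 = 74
Rest of 2071: 365 - 92 = 273
Full years 2072 (366), 2073 (365), 2074 (365), 2075 (365): 1461
Total = 273 + 1461 + 74 = 1808

1808 days


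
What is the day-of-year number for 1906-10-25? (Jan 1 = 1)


Date: October 25, 1906
Days in months 1 through 9: 273
Plus 25 days in October

Day of year: 298


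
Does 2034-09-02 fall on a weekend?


Anchor: Jan 1, 2034. With p = 2034 - 1 = 2033: (p + p//4 - p//100 + p//400) mod 7 = (2033 + 508 - 20 + 5) mod 7 = 2526 mod 7 = 6 -> Sunday (Mon=0 ... Sun=6)
Day of year: 245; offset = 244
Weekday index = (6 + 244) mod 7 = 5 -> Saturday
Weekend days: Saturday, Sunday

Yes


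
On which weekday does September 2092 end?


September 2092 has 30 days
Anchor: Jan 1, 2092. With p = 2092 - 1 = 2091: (p + p//4 - p//100 + p//400) mod 7 = (2091 + 522 - 20 + 5) mod 7 = 2598 mod 7 = 1 -> Tuesday (Mon=0 ... Sun=6)
Days before September (Jan-Aug): 244; September 1 index = (1 + 244) mod 7 = 0 -> Monday
Last day offset: 30 - 1 = 29 days
Weekday index = (0 + 29) mod 7 = 1

Tuesday, September 30


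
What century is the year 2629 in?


Century = (year - 1) // 100 + 1
= (2629 - 1) // 100 + 1
= 2628 // 100 + 1
= 26 + 1

27th century


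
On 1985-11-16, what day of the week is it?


Date: November 16, 1985
Anchor: Jan 1, 1985. With p = 1985 - 1 = 1984: (p + p//4 - p//100 + p//400) mod 7 = (1984 + 496 - 19 + 4) mod 7 = 2465 mod 7 = 1 -> Tuesday (Mon=0 ... Sun=6)
Days before November (Jan-Oct): 304; offset = 304 + 16 - 1 = 319
Weekday index = (1 + 319) mod 7 = 5

Day of the week: Saturday


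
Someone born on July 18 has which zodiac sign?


Date: July 18
Conventional tropical zodiac dates: Cancer from June 21 onward; Leo starts July 23
July 18 falls within the Cancer range

Cancer


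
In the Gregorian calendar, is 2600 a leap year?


Gregorian leap year rule: divisible by 4, but not by 100, unless also by 400.
2600 is divisible by 100 but not 400 -> not a leap year

No


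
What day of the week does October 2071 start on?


Target: October 1, 2071
Anchor: Jan 1, 2071. With p = 2071 - 1 = 2070: (p + p//4 - p//100 + p//400) mod 7 = (2070 + 517 - 20 + 5) mod 7 = 2572 mod 7 = 3 -> Thursday (Mon=0 ... Sun=6)
Days before October (Jan-Sep): 273 days
Weekday index = (3 + 273) mod 7 = 3

Thursday


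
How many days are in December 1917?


December 1917

31 days


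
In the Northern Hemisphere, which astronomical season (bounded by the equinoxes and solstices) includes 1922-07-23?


Date: July 23
Astronomical Summer (approx.; exact equinox/solstice day varies by year): June 21 to September 21
July 23 falls within the Summer window

Summer


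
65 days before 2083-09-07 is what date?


Start: 2083-09-07, subtract 65 days
Back 7 days from September 7 reaches August 31, 2083 -> 58 left
August 2083 has 31 days -> back to July 31, 2083 -> 27 left
July 2083: 31 - 27 = 4 -> lands on July 4

Result: 2083-07-04


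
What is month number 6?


Month 6 of 12

June


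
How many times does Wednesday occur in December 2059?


December 2059 has 31 days
Anchor: Jan 1, 2059. With p = 2059 - 1 = 2058: (p + p//4 - p//100 + p//400) mod 7 = (2058 + 514 - 20 + 5) mod 7 = 2557 mod 7 = 2 -> Wednesday (Mon=0 ... Sun=6)
Days before December (Jan-Nov): 334; December 1 index = (2 + 334) mod 7 = 0 -> Monday
First Wednesday is December 3
Wednesdays: 3, 10, 17, 24, 31

5 Wednesdays


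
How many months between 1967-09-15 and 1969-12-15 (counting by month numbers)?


From September 1967 to December 1969
2 years * 12 = 24 months, plus 3 months = 27

27 months


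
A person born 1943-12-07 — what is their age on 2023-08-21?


Birth: 1943-12-07
Reference: 2023-08-21
Year difference: 2023 - 1943 = 80
Birthday not yet reached in 2023, subtract 1

79 years old


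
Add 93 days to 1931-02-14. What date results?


Start: 1931-02-14, add 93 days
February 1931 has 28 days: 28 - 14 = 14 days to February 28 -> 79 left
March 1931 has 31 days -> 48 left
April 1931 has 30 days -> 18 left
May 1931: 18 <= 31 -> lands on May 18

Result: 1931-05-18


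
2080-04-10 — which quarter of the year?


Month: April (month 4)
Q1: Jan-Mar, Q2: Apr-Jun, Q3: Jul-Sep, Q4: Oct-Dec

Q2


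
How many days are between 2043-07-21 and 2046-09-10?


From 2043-07-21 to 2046-09-10
2043-07-21: days before July = 31 + 28 + 31 + 30 + 31 + 30 = 181 (2043 is not a leap year); day of year = 181 + 21 = 202
2046-09-10: days before September = 31 + 28 + 31 + 30 + 31 + 30 + 31 + 31 = 243 (2046 is not a leap year); day of year = 243 + 10 = 253
Rest of 2043: 365 - 202 = 163
Full years 2044 (366), 2045 (365): 731
Total = 163 + 731 + 253 = 1147

1147 days


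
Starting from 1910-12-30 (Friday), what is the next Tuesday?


Current: Friday
Target: Tuesday
Days ahead: 4

Next Tuesday: 1911-01-03


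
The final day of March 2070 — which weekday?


March 2070 has 31 days
Anchor: Jan 1, 2070. With p = 2070 - 1 = 2069: (p + p//4 - p//100 + p//400) mod 7 = (2069 + 517 - 20 + 5) mod 7 = 2571 mod 7 = 2 -> Wednesday (Mon=0 ... Sun=6)
Days before March (Jan-Feb): 59; March 1 index = (2 + 59) mod 7 = 5 -> Saturday
Last day offset: 31 - 1 = 30 days
Weekday index = (5 + 30) mod 7 = 0

Monday, March 31


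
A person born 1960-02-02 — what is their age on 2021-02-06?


Birth: 1960-02-02
Reference: 2021-02-06
Year difference: 2021 - 1960 = 61

61 years old


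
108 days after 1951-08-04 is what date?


Start: 1951-08-04, add 108 days
August 1951 has 31 days: 31 - 4 = 27 days to August 31 -> 81 left
September 1951 has 30 days -> 51 left
October 1951 has 31 days -> 20 left
November 1951: 20 <= 30 -> lands on November 20

Result: 1951-11-20


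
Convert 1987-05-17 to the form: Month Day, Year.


ISO 1987-05-17 parses as year=1987, month=05, day=17
Month 5 -> May

May 17, 1987


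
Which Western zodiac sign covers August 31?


Date: August 31
Conventional tropical zodiac dates: Virgo from August 23 onward; Libra starts September 23
August 31 falls within the Virgo range

Virgo


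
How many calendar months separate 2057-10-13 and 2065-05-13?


From October 2057 to May 2065
8 years * 12 = 96 months, minus 5 months = 91

91 months


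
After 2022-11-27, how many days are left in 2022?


Day of year: 331 of 365
Remaining = 365 - 331

34 days


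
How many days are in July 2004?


July 2004

31 days


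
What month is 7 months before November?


November is month 11
11 - 7 = 4

April


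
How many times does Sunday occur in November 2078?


November 2078 has 30 days
Anchor: Jan 1, 2078. With p = 2078 - 1 = 2077: (p + p//4 - p//100 + p//400) mod 7 = (2077 + 519 - 20 + 5) mod 7 = 2581 mod 7 = 5 -> Saturday (Mon=0 ... Sun=6)
Days before November (Jan-Oct): 304; November 1 index = (5 + 304) mod 7 = 1 -> Tuesday
First Sunday is November 6
Sundays: 6, 13, 20, 27

4 Sundays


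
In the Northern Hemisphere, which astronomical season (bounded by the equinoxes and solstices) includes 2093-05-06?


Date: May 6
Astronomical Spring (approx.; exact equinox/solstice day varies by year): March 20 to June 20
May 6 falls within the Spring window

Spring


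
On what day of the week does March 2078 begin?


Target: March 1, 2078
Anchor: Jan 1, 2078. With p = 2078 - 1 = 2077: (p + p//4 - p//100 + p//400) mod 7 = (2077 + 519 - 20 + 5) mod 7 = 2581 mod 7 = 5 -> Saturday (Mon=0 ... Sun=6)
Days before March (Jan-Feb): 59 days
Weekday index = (5 + 59) mod 7 = 1

Tuesday


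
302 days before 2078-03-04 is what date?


Start: 2078-03-04, subtract 302 days
Back 4 days from March 4 reaches February 28, 2078 -> 298 left
February 2078 has 28 days -> back to January 31, 2078 -> 270 left
January 2078 has 31 days -> back to December 31, 2077 -> 239 left
December 2077 has 31 days -> back to November 30, 2077 -> 208 left
November 2077 has 30 days -> back to October 31, 2077 -> 178 left
October 2077 has 31 days -> back to September 30, 2077 -> 147 left
September 2077 has 30 days -> back to August 31, 2077 -> 117 left
August 2077 has 31 days -> back to July 31, 2077 -> 86 left
July 2077 has 31 days -> back to June 30, 2077 -> 55 left
June 2077 has 30 days -> back to May 31, 2077 -> 25 left
May 2077: 31 - 25 = 6 -> lands on May 6

Result: 2077-05-06


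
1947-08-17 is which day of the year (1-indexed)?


Date: August 17, 1947
Days in months 1 through 7: 212
Plus 17 days in August

Day of year: 229


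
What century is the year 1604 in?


Century = (year - 1) // 100 + 1
= (1604 - 1) // 100 + 1
= 1603 // 100 + 1
= 16 + 1

17th century


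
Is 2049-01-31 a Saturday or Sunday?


Anchor: Jan 1, 2049. With p = 2049 - 1 = 2048: (p + p//4 - p//100 + p//400) mod 7 = (2048 + 512 - 20 + 5) mod 7 = 2545 mod 7 = 4 -> Friday (Mon=0 ... Sun=6)
Day of year: 31; offset = 30
Weekday index = (4 + 30) mod 7 = 6 -> Sunday
Weekend days: Saturday, Sunday

Yes


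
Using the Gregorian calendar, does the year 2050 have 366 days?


Gregorian leap year rule: divisible by 4, but not by 100, unless also by 400.
2050 is not divisible by 4 -> not a leap year

No


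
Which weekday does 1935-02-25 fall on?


Date: February 25, 1935
Anchor: Jan 1, 1935. With p = 1935 - 1 = 1934: (p + p//4 - p//100 + p//400) mod 7 = (1934 + 483 - 19 + 4) mod 7 = 2402 mod 7 = 1 -> Tuesday (Mon=0 ... Sun=6)
Days before February (Jan): 31; offset = 31 + 25 - 1 = 55
Weekday index = (1 + 55) mod 7 = 0

Day of the week: Monday


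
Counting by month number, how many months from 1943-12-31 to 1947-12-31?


From December 1943 to December 1947
4 years * 12 = 48 months = 48

48 months


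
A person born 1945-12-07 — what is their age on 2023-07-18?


Birth: 1945-12-07
Reference: 2023-07-18
Year difference: 2023 - 1945 = 78
Birthday not yet reached in 2023, subtract 1

77 years old


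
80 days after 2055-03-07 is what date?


Start: 2055-03-07, add 80 days
March 2055 has 31 days: 31 - 7 = 24 days to March 31 -> 56 left
April 2055 has 30 days -> 26 left
May 2055: 26 <= 31 -> lands on May 26

Result: 2055-05-26


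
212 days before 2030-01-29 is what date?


Start: 2030-01-29, subtract 212 days
Back 29 days from January 29 reaches December 31, 2029 -> 183 left
December 2029 has 31 days -> back to November 30, 2029 -> 152 left
November 2029 has 30 days -> back to October 31, 2029 -> 122 left
October 2029 has 31 days -> back to September 30, 2029 -> 91 left
September 2029 has 30 days -> back to August 31, 2029 -> 61 left
August 2029 has 31 days -> back to July 31, 2029 -> 30 left
July 2029: 31 - 30 = 1 -> lands on July 1

Result: 2029-07-01
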